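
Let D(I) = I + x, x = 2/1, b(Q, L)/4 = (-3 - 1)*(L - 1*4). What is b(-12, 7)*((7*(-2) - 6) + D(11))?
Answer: 336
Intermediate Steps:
b(Q, L) = 64 - 16*L (b(Q, L) = 4*((-3 - 1)*(L - 1*4)) = 4*(-4*(L - 4)) = 4*(-4*(-4 + L)) = 4*(16 - 4*L) = 64 - 16*L)
x = 2 (x = 2*1 = 2)
D(I) = 2 + I (D(I) = I + 2 = 2 + I)
b(-12, 7)*((7*(-2) - 6) + D(11)) = (64 - 16*7)*((7*(-2) - 6) + (2 + 11)) = (64 - 112)*((-14 - 6) + 13) = -48*(-20 + 13) = -48*(-7) = 336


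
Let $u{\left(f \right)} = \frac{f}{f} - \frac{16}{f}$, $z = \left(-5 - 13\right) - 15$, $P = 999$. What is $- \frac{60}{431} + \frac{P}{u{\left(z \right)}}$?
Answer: $\frac{14205837}{21119} \approx 672.66$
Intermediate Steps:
$z = -33$ ($z = -18 - 15 = -33$)
$u{\left(f \right)} = 1 - \frac{16}{f}$
$- \frac{60}{431} + \frac{P}{u{\left(z \right)}} = - \frac{60}{431} + \frac{999}{\frac{1}{-33} \left(-16 - 33\right)} = \left(-60\right) \frac{1}{431} + \frac{999}{\left(- \frac{1}{33}\right) \left(-49\right)} = - \frac{60}{431} + \frac{999}{\frac{49}{33}} = - \frac{60}{431} + 999 \cdot \frac{33}{49} = - \frac{60}{431} + \frac{32967}{49} = \frac{14205837}{21119}$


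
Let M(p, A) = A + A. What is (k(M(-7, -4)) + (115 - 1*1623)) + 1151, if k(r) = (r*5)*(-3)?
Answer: -237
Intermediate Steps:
M(p, A) = 2*A
k(r) = -15*r (k(r) = (5*r)*(-3) = -15*r)
(k(M(-7, -4)) + (115 - 1*1623)) + 1151 = (-30*(-4) + (115 - 1*1623)) + 1151 = (-15*(-8) + (115 - 1623)) + 1151 = (120 - 1508) + 1151 = -1388 + 1151 = -237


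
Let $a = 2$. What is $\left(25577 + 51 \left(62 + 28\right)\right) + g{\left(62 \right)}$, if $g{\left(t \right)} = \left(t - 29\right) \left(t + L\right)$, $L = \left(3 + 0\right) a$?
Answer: $32411$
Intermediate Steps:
$L = 6$ ($L = \left(3 + 0\right) 2 = 3 \cdot 2 = 6$)
$g{\left(t \right)} = \left(-29 + t\right) \left(6 + t\right)$ ($g{\left(t \right)} = \left(t - 29\right) \left(t + 6\right) = \left(-29 + t\right) \left(6 + t\right)$)
$\left(25577 + 51 \left(62 + 28\right)\right) + g{\left(62 \right)} = \left(25577 + 51 \left(62 + 28\right)\right) - \left(1600 - 3844\right) = \left(25577 + 51 \cdot 90\right) - -2244 = \left(25577 + 4590\right) + 2244 = 30167 + 2244 = 32411$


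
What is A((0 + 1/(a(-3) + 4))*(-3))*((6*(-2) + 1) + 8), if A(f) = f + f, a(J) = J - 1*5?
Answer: -9/2 ≈ -4.5000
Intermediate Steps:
a(J) = -5 + J (a(J) = J - 5 = -5 + J)
A(f) = 2*f
A((0 + 1/(a(-3) + 4))*(-3))*((6*(-2) + 1) + 8) = (2*((0 + 1/((-5 - 3) + 4))*(-3)))*((6*(-2) + 1) + 8) = (2*((0 + 1/(-8 + 4))*(-3)))*((-12 + 1) + 8) = (2*((0 + 1/(-4))*(-3)))*(-11 + 8) = (2*((0 - ¼)*(-3)))*(-3) = (2*(-¼*(-3)))*(-3) = (2*(¾))*(-3) = (3/2)*(-3) = -9/2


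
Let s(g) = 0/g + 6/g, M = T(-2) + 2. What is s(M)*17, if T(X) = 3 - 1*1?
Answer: 51/2 ≈ 25.500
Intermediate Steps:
T(X) = 2 (T(X) = 3 - 1 = 2)
M = 4 (M = 2 + 2 = 4)
s(g) = 6/g (s(g) = 0 + 6/g = 6/g)
s(M)*17 = (6/4)*17 = (6*(¼))*17 = (3/2)*17 = 51/2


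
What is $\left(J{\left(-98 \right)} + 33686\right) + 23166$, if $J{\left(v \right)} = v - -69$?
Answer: $56823$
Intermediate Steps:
$J{\left(v \right)} = 69 + v$ ($J{\left(v \right)} = v + 69 = 69 + v$)
$\left(J{\left(-98 \right)} + 33686\right) + 23166 = \left(\left(69 - 98\right) + 33686\right) + 23166 = \left(-29 + 33686\right) + 23166 = 33657 + 23166 = 56823$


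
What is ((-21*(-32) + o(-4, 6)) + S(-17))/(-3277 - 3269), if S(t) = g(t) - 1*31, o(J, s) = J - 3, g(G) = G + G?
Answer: -100/1091 ≈ -0.091659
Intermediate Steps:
g(G) = 2*G
o(J, s) = -3 + J
S(t) = -31 + 2*t (S(t) = 2*t - 1*31 = 2*t - 31 = -31 + 2*t)
((-21*(-32) + o(-4, 6)) + S(-17))/(-3277 - 3269) = ((-21*(-32) + (-3 - 4)) + (-31 + 2*(-17)))/(-3277 - 3269) = ((672 - 7) + (-31 - 34))/(-6546) = (665 - 65)*(-1/6546) = 600*(-1/6546) = -100/1091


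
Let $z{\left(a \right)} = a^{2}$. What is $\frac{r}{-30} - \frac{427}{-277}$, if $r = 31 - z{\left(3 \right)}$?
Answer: $\frac{3358}{4155} \approx 0.80818$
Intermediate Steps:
$r = 22$ ($r = 31 - 3^{2} = 31 - 9 = 22$)
$\frac{r}{-30} - \frac{427}{-277} = \frac{22}{-30} - \frac{427}{-277} = 22 \left(- \frac{1}{30}\right) - - \frac{427}{277} = - \frac{11}{15} + \frac{427}{277} = \frac{3358}{4155}$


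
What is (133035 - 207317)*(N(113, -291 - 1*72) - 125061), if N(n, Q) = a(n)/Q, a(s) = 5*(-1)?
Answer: 3372190204916/363 ≈ 9.2898e+9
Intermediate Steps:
a(s) = -5
N(n, Q) = -5/Q
(133035 - 207317)*(N(113, -291 - 1*72) - 125061) = (133035 - 207317)*(-5/(-291 - 1*72) - 125061) = -74282*(-5/(-291 - 72) - 125061) = -74282*(-5/(-363) - 125061) = -74282*(-5*(-1/363) - 125061) = -74282*(5/363 - 125061) = -74282*(-45397138/363) = 3372190204916/363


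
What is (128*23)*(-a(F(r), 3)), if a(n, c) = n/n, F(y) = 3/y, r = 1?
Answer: -2944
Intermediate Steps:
a(n, c) = 1
(128*23)*(-a(F(r), 3)) = (128*23)*(-1*1) = 2944*(-1) = -2944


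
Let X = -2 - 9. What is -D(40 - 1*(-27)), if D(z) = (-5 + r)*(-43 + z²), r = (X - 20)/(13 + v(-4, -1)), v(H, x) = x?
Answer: 67431/2 ≈ 33716.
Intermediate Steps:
X = -11
r = -31/12 (r = (-11 - 20)/(13 - 1) = -31/12 ≈ -2.5833)
D(z) = 3913/12 - 91*z²/12 (D(z) = (-5 - 31/12)*(-43 + z²) = -91*(-43 + z²)/12 = 3913/12 - 91*z²/12)
-D(40 - 1*(-27)) = -(3913/12 - 91*(40 - 1*(-27))²/12) = -(3913/12 - 91*(40 + 27)²/12) = -(3913/12 - 91/12*67²) = -(3913/12 - 91/12*4489) = -(3913/12 - 408499/12) = -1*(-67431/2) = 67431/2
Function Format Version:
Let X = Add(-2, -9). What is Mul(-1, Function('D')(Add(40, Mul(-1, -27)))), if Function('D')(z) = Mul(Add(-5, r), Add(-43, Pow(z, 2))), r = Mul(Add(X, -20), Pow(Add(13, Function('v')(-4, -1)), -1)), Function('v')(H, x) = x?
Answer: Rational(67431, 2) ≈ 33716.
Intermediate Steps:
X = -11
r = Rational(-31, 12) (r = Mul(Add(-11, -20), Pow(Add(13, -1), -1)) = Mul(-31, Pow(12, -1)) = Mul(-31, Rational(1, 12)) = Rational(-31, 12) ≈ -2.5833)
Function('D')(z) = Add(Rational(3913, 12), Mul(Rational(-91, 12), Pow(z, 2))) (Function('D')(z) = Mul(Add(-5, Rational(-31, 12)), Add(-43, Pow(z, 2))) = Mul(Rational(-91, 12), Add(-43, Pow(z, 2))) = Add(Rational(3913, 12), Mul(Rational(-91, 12), Pow(z, 2))))
Mul(-1, Function('D')(Add(40, Mul(-1, -27)))) = Mul(-1, Add(Rational(3913, 12), Mul(Rational(-91, 12), Pow(Add(40, Mul(-1, -27)), 2)))) = Mul(-1, Add(Rational(3913, 12), Mul(Rational(-91, 12), Pow(Add(40, 27), 2)))) = Mul(-1, Add(Rational(3913, 12), Mul(Rational(-91, 12), Pow(67, 2)))) = Mul(-1, Add(Rational(3913, 12), Mul(Rational(-91, 12), 4489))) = Mul(-1, Add(Rational(3913, 12), Rational(-408499, 12))) = Mul(-1, Rational(-67431, 2)) = Rational(67431, 2)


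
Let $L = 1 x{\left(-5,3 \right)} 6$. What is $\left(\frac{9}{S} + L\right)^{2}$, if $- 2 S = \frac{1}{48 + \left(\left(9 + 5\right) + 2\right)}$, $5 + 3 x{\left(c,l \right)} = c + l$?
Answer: $1359556$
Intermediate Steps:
$x{\left(c,l \right)} = - \frac{5}{3} + \frac{c}{3} + \frac{l}{3}$ ($x{\left(c,l \right)} = - \frac{5}{3} + \frac{c + l}{3} = - \frac{5}{3} + \left(\frac{c}{3} + \frac{l}{3}\right) = - \frac{5}{3} + \frac{c}{3} + \frac{l}{3}$)
$S = - \frac{1}{128}$ ($S = - \frac{1}{2 \left(48 + \left(\left(9 + 5\right) + 2\right)\right)} = - \frac{1}{2 \left(48 + \left(14 + 2\right)\right)} = - \frac{1}{2 \left(48 + 16\right)} = - \frac{1}{2 \cdot 64} = \left(- \frac{1}{2}\right) \frac{1}{64} = - \frac{1}{128} \approx -0.0078125$)
$L = -14$ ($L = 1 \left(- \frac{5}{3} + \frac{1}{3} \left(-5\right) + \frac{1}{3} \cdot 3\right) 6 = 1 \left(- \frac{5}{3} - \frac{5}{3} + 1\right) 6 = 1 \left(- \frac{7}{3}\right) 6 = \left(- \frac{7}{3}\right) 6 = -14$)
$\left(\frac{9}{S} + L\right)^{2} = \left(\frac{9}{- \frac{1}{128}} - 14\right)^{2} = \left(9 \left(-128\right) - 14\right)^{2} = \left(-1152 - 14\right)^{2} = \left(-1166\right)^{2} = 1359556$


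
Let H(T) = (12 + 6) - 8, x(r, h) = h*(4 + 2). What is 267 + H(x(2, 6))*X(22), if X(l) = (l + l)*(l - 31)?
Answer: -3693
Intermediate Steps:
x(r, h) = 6*h (x(r, h) = h*6 = 6*h)
X(l) = 2*l*(-31 + l) (X(l) = (2*l)*(-31 + l) = 2*l*(-31 + l))
H(T) = 10 (H(T) = 18 - 8 = 10)
267 + H(x(2, 6))*X(22) = 267 + 10*(2*22*(-31 + 22)) = 267 + 10*(2*22*(-9)) = 267 + 10*(-396) = 267 - 3960 = -3693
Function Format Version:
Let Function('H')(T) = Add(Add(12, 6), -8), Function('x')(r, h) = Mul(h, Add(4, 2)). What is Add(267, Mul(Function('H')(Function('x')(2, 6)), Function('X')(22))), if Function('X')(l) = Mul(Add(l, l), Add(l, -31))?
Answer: -3693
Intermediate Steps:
Function('x')(r, h) = Mul(6, h) (Function('x')(r, h) = Mul(h, 6) = Mul(6, h))
Function('X')(l) = Mul(2, l, Add(-31, l)) (Function('X')(l) = Mul(Mul(2, l), Add(-31, l)) = Mul(2, l, Add(-31, l)))
Function('H')(T) = 10 (Function('H')(T) = Add(18, -8) = 10)
Add(267, Mul(Function('H')(Function('x')(2, 6)), Function('X')(22))) = Add(267, Mul(10, Mul(2, 22, Add(-31, 22)))) = Add(267, Mul(10, Mul(2, 22, -9))) = Add(267, Mul(10, -396)) = Add(267, -3960) = -3693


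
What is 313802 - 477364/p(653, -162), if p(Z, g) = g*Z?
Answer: 16598167868/52893 ≈ 3.1381e+5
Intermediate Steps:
p(Z, g) = Z*g
313802 - 477364/p(653, -162) = 313802 - 477364/(653*(-162)) = 313802 - 477364/(-105786) = 313802 - 477364*(-1)/105786 = 313802 - 1*(-238682/52893) = 313802 + 238682/52893 = 16598167868/52893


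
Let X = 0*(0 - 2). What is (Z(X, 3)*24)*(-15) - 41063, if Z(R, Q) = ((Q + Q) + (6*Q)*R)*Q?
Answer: -47543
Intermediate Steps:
X = 0 (X = 0*(-2) = 0)
Z(R, Q) = Q*(2*Q + 6*Q*R) (Z(R, Q) = (2*Q + 6*Q*R)*Q = Q*(2*Q + 6*Q*R))
(Z(X, 3)*24)*(-15) - 41063 = ((3**2*(2 + 6*0))*24)*(-15) - 41063 = ((9*(2 + 0))*24)*(-15) - 41063 = ((9*2)*24)*(-15) - 41063 = (18*24)*(-15) - 41063 = 432*(-15) - 41063 = -6480 - 41063 = -47543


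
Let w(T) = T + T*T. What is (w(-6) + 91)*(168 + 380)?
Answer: 66308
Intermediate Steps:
w(T) = T + T**2
(w(-6) + 91)*(168 + 380) = (-6*(1 - 6) + 91)*(168 + 380) = (-6*(-5) + 91)*548 = (30 + 91)*548 = 121*548 = 66308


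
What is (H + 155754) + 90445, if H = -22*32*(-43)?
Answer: 276471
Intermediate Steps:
H = 30272 (H = -704*(-43) = 30272)
(H + 155754) + 90445 = (30272 + 155754) + 90445 = 186026 + 90445 = 276471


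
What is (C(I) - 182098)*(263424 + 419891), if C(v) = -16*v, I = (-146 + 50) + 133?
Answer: -124834817350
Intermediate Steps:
I = 37 (I = -96 + 133 = 37)
(C(I) - 182098)*(263424 + 419891) = (-16*37 - 182098)*(263424 + 419891) = (-592 - 182098)*683315 = -182690*683315 = -124834817350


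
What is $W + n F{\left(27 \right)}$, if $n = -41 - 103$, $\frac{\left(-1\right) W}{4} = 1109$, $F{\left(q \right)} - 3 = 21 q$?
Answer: $-86516$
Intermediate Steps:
$F{\left(q \right)} = 3 + 21 q$
$W = -4436$ ($W = \left(-4\right) 1109 = -4436$)
$n = -144$
$W + n F{\left(27 \right)} = -4436 - 144 \left(3 + 21 \cdot 27\right) = -4436 - 144 \left(3 + 567\right) = -4436 - 82080 = -86516$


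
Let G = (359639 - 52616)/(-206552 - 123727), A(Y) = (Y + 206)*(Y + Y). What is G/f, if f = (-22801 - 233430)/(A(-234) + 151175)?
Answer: 16812477139/28209239483 ≈ 0.59599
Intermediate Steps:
A(Y) = 2*Y*(206 + Y) (A(Y) = (206 + Y)*(2*Y) = 2*Y*(206 + Y))
G = -102341/110093 (G = 307023/(-330279) = 307023*(-1/330279) = -102341/110093 ≈ -0.92959)
f = -256231/164279 (f = (-22801 - 233430)/(2*(-234)*(206 - 234) + 151175) = -256231/(2*(-234)*(-28) + 151175) = -256231/(13104 + 151175) = -256231/164279 ≈ -1.5597)
G/f = -102341/(110093*(-256231/164279)) = -102341/110093*(-164279/256231) = 16812477139/28209239483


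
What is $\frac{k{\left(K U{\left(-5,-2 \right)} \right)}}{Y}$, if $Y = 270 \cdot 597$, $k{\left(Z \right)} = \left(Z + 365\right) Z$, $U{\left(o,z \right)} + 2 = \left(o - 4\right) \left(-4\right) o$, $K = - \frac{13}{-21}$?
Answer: $- \frac{127933}{725355} \approx -0.17637$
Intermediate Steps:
$K = \frac{13}{21}$ ($K = \left(-13\right) \left(- \frac{1}{21}\right) = \frac{13}{21} \approx 0.61905$)
$U{\left(o,z \right)} = -2 + o \left(16 - 4 o\right)$ ($U{\left(o,z \right)} = -2 + \left(o - 4\right) \left(-4\right) o = -2 + \left(-4 + o\right) \left(-4\right) o = -2 + \left(16 - 4 o\right) o = -2 + o \left(16 - 4 o\right)$)
$k{\left(Z \right)} = Z \left(365 + Z\right)$ ($k{\left(Z \right)} = \left(365 + Z\right) Z = Z \left(365 + Z\right)$)
$Y = 161190$
$\frac{k{\left(K U{\left(-5,-2 \right)} \right)}}{Y} = \frac{\frac{13 \left(-2 - 4 \left(-5\right)^{2} + 16 \left(-5\right)\right)}{21} \left(365 + \frac{13 \left(-2 - 4 \left(-5\right)^{2} + 16 \left(-5\right)\right)}{21}\right)}{161190} = \frac{13 \left(-2 - 100 - 80\right)}{21} \left(365 + \frac{13 \left(-2 - 100 - 80\right)}{21}\right) \frac{1}{161190} = \frac{13}{21} \left(-182\right) \left(365 + \frac{13}{21} \left(-182\right)\right) \frac{1}{161190} = - \frac{338 \left(365 - \frac{338}{3}\right)}{3} \cdot \frac{1}{161190} = \left(- \frac{338}{3}\right) \frac{757}{3} \cdot \frac{1}{161190} = \left(- \frac{255866}{9}\right) \frac{1}{161190} = - \frac{127933}{725355}$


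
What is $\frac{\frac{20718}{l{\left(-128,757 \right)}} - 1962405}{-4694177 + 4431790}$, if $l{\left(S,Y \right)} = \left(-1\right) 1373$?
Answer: $\frac{2694402783}{360257351} \approx 7.4791$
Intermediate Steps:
$l{\left(S,Y \right)} = -1373$
$\frac{\frac{20718}{l{\left(-128,757 \right)}} - 1962405}{-4694177 + 4431790} = \frac{\frac{20718}{-1373} - 1962405}{-4694177 + 4431790} = \frac{20718 \left(- \frac{1}{1373}\right) - 1962405}{-262387} = \left(- \frac{20718}{1373} - 1962405\right) \left(- \frac{1}{262387}\right) = \left(- \frac{2694402783}{1373}\right) \left(- \frac{1}{262387}\right) = \frac{2694402783}{360257351}$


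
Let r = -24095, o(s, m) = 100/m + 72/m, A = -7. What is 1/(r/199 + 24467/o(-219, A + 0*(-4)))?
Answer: -796/888997 ≈ -0.00089539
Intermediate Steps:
o(s, m) = 172/m
1/(r/199 + 24467/o(-219, A + 0*(-4))) = 1/(-24095/199 + 24467/((172/(-7 + 0*(-4))))) = 1/(-24095*1/199 + 24467/((172/(-7 + 0)))) = 1/(-24095/199 + 24467/((172/(-7)))) = 1/(-24095/199 + 24467/((172*(-⅐)))) = 1/(-24095/199 + 24467/(-172/7)) = 1/(-24095/199 + 24467*(-7/172)) = 1/(-24095/199 - 3983/4) = 1/(-888997/796) = -796/888997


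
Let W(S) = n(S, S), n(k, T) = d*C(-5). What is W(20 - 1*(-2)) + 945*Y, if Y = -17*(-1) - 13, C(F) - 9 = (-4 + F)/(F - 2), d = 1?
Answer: 26532/7 ≈ 3790.3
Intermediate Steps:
C(F) = 9 + (-4 + F)/(-2 + F) (C(F) = 9 + (-4 + F)/(F - 2) = 9 + (-4 + F)/(-2 + F))
n(k, T) = 72/7 (n(k, T) = 1*(2*(-11 + 5*(-5))/(-2 - 5)) = 1*(2*(-11 - 25)/(-7)) = 1*(2*(-1/7)*(-36)) = 1*(72/7) = 72/7)
W(S) = 72/7
Y = 4 (Y = 17 - 13 = 4)
W(20 - 1*(-2)) + 945*Y = 72/7 + 945*4 = 72/7 + 3780 = 26532/7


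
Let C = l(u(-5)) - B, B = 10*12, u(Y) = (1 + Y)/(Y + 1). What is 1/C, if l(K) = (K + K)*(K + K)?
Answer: -1/116 ≈ -0.0086207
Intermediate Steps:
u(Y) = 1 (u(Y) = (1 + Y)/(1 + Y) = 1)
l(K) = 4*K² (l(K) = (2*K)*(2*K) = 4*K²)
B = 120
C = -116 (C = 4*1² - 1*120 = 4*1 - 120 = 4 - 120 = -116)
1/C = 1/(-116) = -1/116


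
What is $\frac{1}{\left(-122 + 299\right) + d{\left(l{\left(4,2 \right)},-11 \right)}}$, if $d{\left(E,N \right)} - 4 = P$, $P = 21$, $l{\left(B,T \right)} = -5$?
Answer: $\frac{1}{202} \approx 0.0049505$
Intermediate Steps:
$d{\left(E,N \right)} = 25$ ($d{\left(E,N \right)} = 4 + 21 = 25$)
$\frac{1}{\left(-122 + 299\right) + d{\left(l{\left(4,2 \right)},-11 \right)}} = \frac{1}{\left(-122 + 299\right) + 25} = \frac{1}{177 + 25} = \frac{1}{202}$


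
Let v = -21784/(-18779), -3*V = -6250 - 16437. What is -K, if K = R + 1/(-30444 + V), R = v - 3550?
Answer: 4574754508907/1289084455 ≈ 3548.8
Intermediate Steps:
V = 22687/3 (V = -(-6250 - 16437)/3 = -⅓*(-22687) = 22687/3 ≈ 7562.3)
v = 21784/18779 (v = -21784*(-1/18779) = 21784/18779 ≈ 1.1600)
R = -66643666/18779 (R = 21784/18779 - 3550 = -66643666/18779 ≈ -3548.8)
K = -4574754508907/1289084455 (K = -66643666/18779 + 1/(-30444 + 22687/3) = -66643666/18779 + 1/(-68645/3) = -66643666/18779 - 3/68645 = -4574754508907/1289084455 ≈ -3548.8)
-K = -1*(-4574754508907/1289084455) = 4574754508907/1289084455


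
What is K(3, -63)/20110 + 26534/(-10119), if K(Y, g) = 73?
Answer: -532860053/203493090 ≈ -2.6186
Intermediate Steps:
K(3, -63)/20110 + 26534/(-10119) = 73/20110 + 26534/(-10119) = 73*(1/20110) + 26534*(-1/10119) = 73/20110 - 26534/10119 = -532860053/203493090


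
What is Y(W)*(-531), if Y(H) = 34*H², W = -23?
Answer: -9550566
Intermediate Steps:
Y(W)*(-531) = (34*(-23)²)*(-531) = (34*529)*(-531) = 17986*(-531) = -9550566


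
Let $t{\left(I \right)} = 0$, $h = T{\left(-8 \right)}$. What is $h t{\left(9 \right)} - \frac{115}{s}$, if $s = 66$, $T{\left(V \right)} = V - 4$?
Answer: $- \frac{115}{66} \approx -1.7424$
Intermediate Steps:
$T{\left(V \right)} = -4 + V$ ($T{\left(V \right)} = V - 4 = -4 + V$)
$h = -12$ ($h = -4 - 8 = -12$)
$h t{\left(9 \right)} - \frac{115}{s} = \left(-12\right) 0 - \frac{115}{66} = 0 - \frac{115}{66} = - \frac{115}{66}$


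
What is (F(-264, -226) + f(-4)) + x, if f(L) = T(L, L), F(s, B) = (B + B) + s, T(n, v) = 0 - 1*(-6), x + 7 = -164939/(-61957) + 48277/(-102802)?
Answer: -650403665507/909900502 ≈ -714.81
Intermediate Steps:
x = -4374309087/909900502 (x = -7 + (-164939/(-61957) + 48277/(-102802)) = -7 + (-164939*(-1/61957) + 48277*(-1/102802)) = -7 + (164939/61957 - 48277/102802) = -7 + 1994994427/909900502 = -4374309087/909900502 ≈ -4.8075)
T(n, v) = 6 (T(n, v) = 0 + 6 = 6)
F(s, B) = s + 2*B (F(s, B) = 2*B + s = s + 2*B)
f(L) = 6
(F(-264, -226) + f(-4)) + x = ((-264 + 2*(-226)) + 6) - 4374309087/909900502 = ((-264 - 452) + 6) - 4374309087/909900502 = (-716 + 6) - 4374309087/909900502 = -710 - 4374309087/909900502 = -650403665507/909900502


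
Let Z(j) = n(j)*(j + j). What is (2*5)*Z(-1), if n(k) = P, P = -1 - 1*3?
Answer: 80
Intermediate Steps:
P = -4 (P = -1 - 3 = -4)
n(k) = -4
Z(j) = -8*j (Z(j) = -4*(j + j) = -8*j)
(2*5)*Z(-1) = (2*5)*(-8*(-1)) = 10*8 = 80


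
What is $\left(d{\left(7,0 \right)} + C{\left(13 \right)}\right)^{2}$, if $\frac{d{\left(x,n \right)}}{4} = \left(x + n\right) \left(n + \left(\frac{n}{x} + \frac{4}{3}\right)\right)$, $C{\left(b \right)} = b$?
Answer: $\frac{22801}{9} \approx 2533.4$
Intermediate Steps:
$d{\left(x,n \right)} = 4 \left(n + x\right) \left(\frac{4}{3} + n + \frac{n}{x}\right)$ ($d{\left(x,n \right)} = 4 \left(x + n\right) \left(n + \left(\frac{n}{x} + \frac{4}{3}\right)\right) = 4 \left(n + x\right) \left(n + \left(\frac{n}{x} + 4 \cdot \frac{1}{3}\right)\right) = 4 \left(n + x\right) \left(n + \left(\frac{n}{x} + \frac{4}{3}\right)\right) = 4 \left(n + x\right) \left(n + \left(\frac{4}{3} + \frac{n}{x}\right)\right) = 4 \left(n + x\right) \left(\frac{4}{3} + n + \frac{n}{x}\right)$)
$\left(d{\left(7,0 \right)} + C{\left(13 \right)}\right)^{2} = \left(\left(4 \cdot 0^{2} + \frac{16}{3} \cdot 7 + \frac{28}{3} \cdot 0 + 4 \cdot 0 \cdot 7 + \frac{4 \cdot 0^{2}}{7}\right) + 13\right)^{2} = \left(\left(4 \cdot 0 + \frac{112}{3} + 0 + 0 + 4 \cdot 0 \cdot \frac{1}{7}\right) + 13\right)^{2} = \left(\left(0 + \frac{112}{3} + 0 + 0 + 0\right) + 13\right)^{2} = \left(\frac{112}{3} + 13\right)^{2} = \left(\frac{151}{3}\right)^{2} = \frac{22801}{9}$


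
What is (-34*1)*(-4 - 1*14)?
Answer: 612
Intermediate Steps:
(-34*1)*(-4 - 1*14) = -34*(-4 - 14) = -34*(-18) = 612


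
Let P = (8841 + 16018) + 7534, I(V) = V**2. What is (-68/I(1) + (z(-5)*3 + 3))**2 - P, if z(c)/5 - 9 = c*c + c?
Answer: 104507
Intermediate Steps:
z(c) = 45 + 5*c + 5*c**2 (z(c) = 45 + 5*(c*c + c) = 45 + 5*(c**2 + c) = 45 + 5*(c + c**2) = 45 + (5*c + 5*c**2) = 45 + 5*c + 5*c**2)
P = 32393 (P = 24859 + 7534 = 32393)
(-68/I(1) + (z(-5)*3 + 3))**2 - P = (-68/(1**2) + ((45 + 5*(-5) + 5*(-5)**2)*3 + 3))**2 - 1*32393 = (-68/1 + ((45 - 25 + 5*25)*3 + 3))**2 - 32393 = (-68*1 + ((45 - 25 + 125)*3 + 3))**2 - 32393 = (-68 + (145*3 + 3))**2 - 32393 = (-68 + (435 + 3))**2 - 32393 = (-68 + 438)**2 - 32393 = 370**2 - 32393 = 136900 - 32393 = 104507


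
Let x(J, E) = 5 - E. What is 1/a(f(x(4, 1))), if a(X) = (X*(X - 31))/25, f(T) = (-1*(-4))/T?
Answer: -⅚ ≈ -0.83333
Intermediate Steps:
f(T) = 4/T
a(X) = X*(-31 + X)/25 (a(X) = (X*(-31 + X))*(1/25) = X*(-31 + X)/25)
1/a(f(x(4, 1))) = 1/((4/(5 - 1*1))*(-31 + 4/(5 - 1*1))/25) = 1/((4/(5 - 1))*(-31 + 4/(5 - 1))/25) = 1/((4/4)*(-31 + 4/4)/25) = 1/((4*(¼))*(-31 + 4*(¼))/25) = 1/((1/25)*1*(-31 + 1)) = 1/((1/25)*1*(-30)) = 1/(-6/5) = -⅚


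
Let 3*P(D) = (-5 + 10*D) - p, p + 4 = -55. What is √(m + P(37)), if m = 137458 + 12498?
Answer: 2*√337719/3 ≈ 387.42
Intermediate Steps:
p = -59 (p = -4 - 55 = -59)
P(D) = 18 + 10*D/3 (P(D) = ((-5 + 10*D) - 1*(-59))/3 = ((-5 + 10*D) + 59)/3 = (54 + 10*D)/3 = 18 + 10*D/3)
m = 149956
√(m + P(37)) = √(149956 + (18 + (10/3)*37)) = √(149956 + (18 + 370/3)) = √(149956 + 424/3) = √(450292/3) = 2*√337719/3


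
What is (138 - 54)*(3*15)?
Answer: 3780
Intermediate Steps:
(138 - 54)*(3*15) = 84*45 = 3780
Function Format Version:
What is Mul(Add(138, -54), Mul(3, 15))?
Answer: 3780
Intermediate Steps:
Mul(Add(138, -54), Mul(3, 15)) = Mul(84, 45) = 3780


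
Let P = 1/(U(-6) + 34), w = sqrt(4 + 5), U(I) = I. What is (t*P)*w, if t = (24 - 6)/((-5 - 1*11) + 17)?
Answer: 27/14 ≈ 1.9286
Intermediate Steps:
w = 3 (w = sqrt(9) = 3)
P = 1/28 (P = 1/(-6 + 34) = 1/28 ≈ 0.035714)
t = 18 (t = 18/((-5 - 11) + 17) = 18/(-16 + 17) = 18/1 = 18*1 = 18)
(t*P)*w = (18*(1/28))*3 = (9/14)*3 = 27/14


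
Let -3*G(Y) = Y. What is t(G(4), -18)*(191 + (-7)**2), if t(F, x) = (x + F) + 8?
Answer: -2720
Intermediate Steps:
G(Y) = -Y/3
t(F, x) = 8 + F + x (t(F, x) = (F + x) + 8 = 8 + F + x)
t(G(4), -18)*(191 + (-7)**2) = (8 - 1/3*4 - 18)*(191 + (-7)**2) = (8 - 4/3 - 18)*(191 + 49) = -34/3*240 = -2720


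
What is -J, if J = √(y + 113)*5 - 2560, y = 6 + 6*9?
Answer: 2560 - 5*√173 ≈ 2494.2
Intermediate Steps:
y = 60 (y = 6 + 54 = 60)
J = -2560 + 5*√173 (J = √(60 + 113)*5 - 2560 = √173*5 - 2560 = 5*√173 - 2560 = -2560 + 5*√173 ≈ -2494.2)
-J = -(-2560 + 5*√173) = 2560 - 5*√173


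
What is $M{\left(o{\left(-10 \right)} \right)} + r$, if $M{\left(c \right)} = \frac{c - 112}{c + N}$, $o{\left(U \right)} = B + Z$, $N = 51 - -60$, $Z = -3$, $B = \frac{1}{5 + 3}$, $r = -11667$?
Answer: $- \frac{10092874}{865} \approx -11668.0$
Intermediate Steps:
$B = \frac{1}{8} \approx 0.125$
$N = 111$ ($N = 51 + 60 = 111$)
$o{\left(U \right)} = - \frac{23}{8}$ ($o{\left(U \right)} = \frac{1}{8} - 3 = - \frac{23}{8}$)
$M{\left(c \right)} = \frac{-112 + c}{111 + c}$ ($M{\left(c \right)} = \frac{c - 112}{c + 111} = \frac{-112 + c}{111 + c}$)
$M{\left(o{\left(-10 \right)} \right)} + r = \frac{-112 - \frac{23}{8}}{111 - \frac{23}{8}} - 11667 = \frac{1}{\frac{865}{8}} \left(- \frac{919}{8}\right) - 11667 = \frac{8}{865} \left(- \frac{919}{8}\right) - 11667 = - \frac{919}{865} - 11667 = - \frac{10092874}{865}$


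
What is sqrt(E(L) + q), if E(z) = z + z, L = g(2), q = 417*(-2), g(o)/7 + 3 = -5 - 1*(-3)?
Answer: 2*I*sqrt(226) ≈ 30.067*I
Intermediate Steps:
g(o) = -35 (g(o) = -21 + 7*(-5 - 1*(-3)) = -21 + 7*(-5 + 3) = -21 + 7*(-2) = -21 - 14 = -35)
q = -834
L = -35
E(z) = 2*z
sqrt(E(L) + q) = sqrt(2*(-35) - 834) = sqrt(-70 - 834) = sqrt(-904) = 2*I*sqrt(226)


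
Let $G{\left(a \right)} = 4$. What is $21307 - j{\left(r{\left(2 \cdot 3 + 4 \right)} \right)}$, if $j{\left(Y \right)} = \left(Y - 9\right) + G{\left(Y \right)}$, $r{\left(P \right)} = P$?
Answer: $21302$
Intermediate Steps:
$j{\left(Y \right)} = -5 + Y$ ($j{\left(Y \right)} = \left(Y - 9\right) + 4 = \left(-9 + Y\right) + 4 = -5 + Y$)
$21307 - j{\left(r{\left(2 \cdot 3 + 4 \right)} \right)} = 21307 - \left(-5 + \left(2 \cdot 3 + 4\right)\right) = 21307 - \left(-5 + \left(6 + 4\right)\right) = 21307 - \left(-5 + 10\right) = 21307 - 5 = 21302$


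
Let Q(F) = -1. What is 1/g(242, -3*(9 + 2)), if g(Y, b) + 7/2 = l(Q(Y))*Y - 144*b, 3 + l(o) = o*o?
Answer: 2/8529 ≈ 0.00023449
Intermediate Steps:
l(o) = -3 + o**2 (l(o) = -3 + o*o = -3 + o**2)
g(Y, b) = -7/2 - 144*b - 2*Y (g(Y, b) = -7/2 + ((-3 + (-1)**2)*Y - 144*b) = -7/2 + ((-3 + 1)*Y - 144*b) = -7/2 + (-2*Y - 144*b) = -7/2 + (-144*b - 2*Y) = -7/2 - 144*b - 2*Y)
1/g(242, -3*(9 + 2)) = 1/(-7/2 - (-432)*(9 + 2) - 2*242) = 1/(-7/2 - (-432)*11 - 484) = 1/(-7/2 - 144*(-33) - 484) = 1/(-7/2 + 4752 - 484) = 1/(8529/2) = 2/8529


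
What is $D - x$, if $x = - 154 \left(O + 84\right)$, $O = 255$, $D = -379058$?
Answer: $-326852$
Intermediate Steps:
$x = -52206$ ($x = - 154 \left(255 + 84\right) = \left(-154\right) 339 = -52206$)
$D - x = -379058 - -52206 = -379058 + 52206 = -326852$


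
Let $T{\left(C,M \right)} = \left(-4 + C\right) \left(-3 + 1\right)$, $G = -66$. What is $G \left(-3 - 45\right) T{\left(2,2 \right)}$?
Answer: $12672$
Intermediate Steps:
$T{\left(C,M \right)} = 8 - 2 C$ ($T{\left(C,M \right)} = \left(-4 + C\right) \left(-2\right) = 8 - 2 C$)
$G \left(-3 - 45\right) T{\left(2,2 \right)} = - 66 \left(-3 - 45\right) \left(8 - 4\right) = \left(-66\right) \left(-48\right) 4 = 3168 \cdot 4 = 12672$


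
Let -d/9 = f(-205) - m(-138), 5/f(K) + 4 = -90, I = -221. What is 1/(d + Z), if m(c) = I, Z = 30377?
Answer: 94/2668517 ≈ 3.5226e-5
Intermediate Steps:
m(c) = -221
f(K) = -5/94 (f(K) = 5/(-4 - 90) = 5/(-94) = 5*(-1/94) = -5/94)
d = -186921/94 (d = -9*(-5/94 - 1*(-221)) = -9*(-5/94 + 221) = -9*20769/94 = -186921/94 ≈ -1988.5)
1/(d + Z) = 1/(-186921/94 + 30377) = 1/(2668517/94) = 94/2668517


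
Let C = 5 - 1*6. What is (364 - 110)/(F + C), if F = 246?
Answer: 254/245 ≈ 1.0367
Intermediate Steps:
C = -1 (C = 5 - 6 = -1)
(364 - 110)/(F + C) = (364 - 110)/(246 - 1) = 254/245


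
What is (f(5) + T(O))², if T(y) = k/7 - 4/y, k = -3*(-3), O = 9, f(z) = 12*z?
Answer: 14691889/3969 ≈ 3701.7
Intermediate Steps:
k = 9
T(y) = 9/7 - 4/y
(f(5) + T(O))² = (12*5 + (9/7 - 4/9))² = (60 + (9/7 - 4*⅑))² = (60 + (9/7 - 4/9))² = (60 + 53/63)² = (3833/63)² = 14691889/3969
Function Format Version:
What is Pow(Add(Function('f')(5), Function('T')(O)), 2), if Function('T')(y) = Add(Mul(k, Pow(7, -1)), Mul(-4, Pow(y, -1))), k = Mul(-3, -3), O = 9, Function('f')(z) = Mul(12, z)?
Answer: Rational(14691889, 3969) ≈ 3701.7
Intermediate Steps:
k = 9
Function('T')(y) = Add(Rational(9, 7), Mul(-4, Pow(y, -1))) (Function('T')(y) = Add(Mul(9, Pow(7, -1)), Mul(-4, Pow(y, -1))) = Add(Mul(9, Rational(1, 7)), Mul(-4, Pow(y, -1))) = Add(Rational(9, 7), Mul(-4, Pow(y, -1))))
Pow(Add(Function('f')(5), Function('T')(O)), 2) = Pow(Add(Mul(12, 5), Add(Rational(9, 7), Mul(-4, Pow(9, -1)))), 2) = Pow(Add(60, Add(Rational(9, 7), Mul(-4, Rational(1, 9)))), 2) = Pow(Add(60, Add(Rational(9, 7), Rational(-4, 9))), 2) = Pow(Add(60, Rational(53, 63)), 2) = Pow(Rational(3833, 63), 2) = Rational(14691889, 3969)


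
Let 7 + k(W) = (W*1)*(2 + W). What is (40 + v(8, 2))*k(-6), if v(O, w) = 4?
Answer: 748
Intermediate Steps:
k(W) = -7 + W*(2 + W) (k(W) = -7 + (W*1)*(2 + W) = -7 + W*(2 + W))
(40 + v(8, 2))*k(-6) = (40 + 4)*(-7 + (-6)**2 + 2*(-6)) = 44*(-7 + 36 - 12) = 44*17 = 748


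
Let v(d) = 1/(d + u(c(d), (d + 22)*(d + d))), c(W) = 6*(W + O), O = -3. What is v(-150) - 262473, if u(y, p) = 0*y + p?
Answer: -10039592249/38250 ≈ -2.6247e+5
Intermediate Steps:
c(W) = -18 + 6*W (c(W) = 6*(W - 3) = 6*(-3 + W) = -18 + 6*W)
u(y, p) = p (u(y, p) = 0 + p = p)
v(d) = 1/(d + 2*d*(22 + d)) (v(d) = 1/(d + (d + 22)*(d + d)) = 1/(d + (22 + d)*(2*d)) = 1/(d + 2*d*(22 + d)))
v(-150) - 262473 = 1/((-150)*(45 + 2*(-150))) - 262473 = -1/(150*(45 - 300)) - 262473 = -1/150/(-255) - 262473 = -1/150*(-1/255) - 262473 = 1/38250 - 262473 = -10039592249/38250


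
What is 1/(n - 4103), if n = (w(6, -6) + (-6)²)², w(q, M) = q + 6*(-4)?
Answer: -1/3779 ≈ -0.00026462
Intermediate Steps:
w(q, M) = -24 + q (w(q, M) = q - 24 = -24 + q)
n = 324 (n = ((-24 + 6) + (-6)²)² = (-18 + 36)² = 18² = 324)
1/(n - 4103) = 1/(324 - 4103) = 1/(-3779) = -1/3779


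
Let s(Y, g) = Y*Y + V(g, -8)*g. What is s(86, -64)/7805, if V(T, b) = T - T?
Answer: 7396/7805 ≈ 0.94760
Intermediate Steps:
V(T, b) = 0
s(Y, g) = Y² (s(Y, g) = Y*Y + 0*g = Y² + 0 = Y²)
s(86, -64)/7805 = 86²/7805 = 7396*(1/7805) = 7396/7805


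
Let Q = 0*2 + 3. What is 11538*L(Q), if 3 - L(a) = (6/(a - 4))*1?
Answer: 103842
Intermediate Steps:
Q = 3 (Q = 0 + 3 = 3)
L(a) = 3 - 6/(-4 + a) (L(a) = 3 - 6/(a - 4) = 3 - 6/(-4 + a))
11538*L(Q) = 11538*(3*(-6 + 3)/(-4 + 3)) = 11538*(3*(-3)/(-1)) = 11538*(3*(-1)*(-3)) = 11538*9 = 103842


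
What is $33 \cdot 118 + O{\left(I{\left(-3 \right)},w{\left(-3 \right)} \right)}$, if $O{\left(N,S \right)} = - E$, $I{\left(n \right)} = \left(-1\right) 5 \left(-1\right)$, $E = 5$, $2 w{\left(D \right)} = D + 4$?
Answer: $3889$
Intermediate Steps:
$w{\left(D \right)} = 2 + \frac{D}{2}$ ($w{\left(D \right)} = \frac{D + 4}{2} = \frac{4 + D}{2} = 2 + \frac{D}{2}$)
$I{\left(n \right)} = 5$ ($I{\left(n \right)} = \left(-5\right) \left(-1\right) = 5$)
$O{\left(N,S \right)} = -5$ ($O{\left(N,S \right)} = \left(-1\right) 5 = -5$)
$33 \cdot 118 + O{\left(I{\left(-3 \right)},w{\left(-3 \right)} \right)} = 33 \cdot 118 - 5 = 3894 - 5 = 3889$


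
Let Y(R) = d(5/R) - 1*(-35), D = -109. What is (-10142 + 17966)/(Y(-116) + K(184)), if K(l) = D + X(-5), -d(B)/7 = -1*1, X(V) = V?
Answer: -326/3 ≈ -108.67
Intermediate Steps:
d(B) = 7 (d(B) = -(-7) = -7*(-1) = 7)
Y(R) = 42 (Y(R) = 7 - 1*(-35) = 7 + 35 = 42)
K(l) = -114 (K(l) = -109 - 5 = -114)
(-10142 + 17966)/(Y(-116) + K(184)) = (-10142 + 17966)/(42 - 114) = 7824/(-72) = 7824*(-1/72) = -326/3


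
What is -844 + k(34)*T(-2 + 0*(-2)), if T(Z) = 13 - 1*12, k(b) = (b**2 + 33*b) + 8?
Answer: 1442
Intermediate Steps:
k(b) = 8 + b**2 + 33*b
T(Z) = 1 (T(Z) = 13 - 12 = 1)
-844 + k(34)*T(-2 + 0*(-2)) = -844 + (8 + 34**2 + 33*34)*1 = -844 + (8 + 1156 + 1122)*1 = -844 + 2286*1 = -844 + 2286 = 1442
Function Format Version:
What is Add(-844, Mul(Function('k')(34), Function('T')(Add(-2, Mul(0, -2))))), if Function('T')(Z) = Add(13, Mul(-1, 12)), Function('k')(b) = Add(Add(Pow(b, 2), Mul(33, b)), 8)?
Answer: 1442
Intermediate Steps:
Function('k')(b) = Add(8, Pow(b, 2), Mul(33, b))
Function('T')(Z) = 1 (Function('T')(Z) = Add(13, -12) = 1)
Add(-844, Mul(Function('k')(34), Function('T')(Add(-2, Mul(0, -2))))) = Add(-844, Mul(Add(8, Pow(34, 2), Mul(33, 34)), 1)) = Add(-844, Mul(Add(8, 1156, 1122), 1)) = Add(-844, Mul(2286, 1)) = Add(-844, 2286) = 1442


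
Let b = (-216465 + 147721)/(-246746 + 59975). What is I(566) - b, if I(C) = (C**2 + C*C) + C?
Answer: 9213235738/14367 ≈ 6.4128e+5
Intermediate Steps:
b = 5288/14367 (b = -68744/(-186771) = -68744*(-1/186771) = 5288/14367 ≈ 0.36807)
I(C) = C + 2*C**2 (I(C) = (C**2 + C**2) + C = 2*C**2 + C = C + 2*C**2)
I(566) - b = 566*(1 + 2*566) - 1*5288/14367 = 566*(1 + 1132) - 5288/14367 = 566*1133 - 5288/14367 = 641278 - 5288/14367 = 9213235738/14367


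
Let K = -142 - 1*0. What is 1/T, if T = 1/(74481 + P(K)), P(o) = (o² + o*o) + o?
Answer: 114667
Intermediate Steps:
K = -142 (K = -142 + 0 = -142)
P(o) = o + 2*o² (P(o) = (o² + o²) + o = 2*o² + o = o + 2*o²)
T = 1/114667 (T = 1/(74481 - 142*(1 + 2*(-142))) = 1/(74481 - 142*(1 - 284)) = 1/(74481 - 142*(-283)) = 1/(74481 + 40186) = 1/114667 ≈ 8.7209e-6)
1/T = 1/(1/114667) = 114667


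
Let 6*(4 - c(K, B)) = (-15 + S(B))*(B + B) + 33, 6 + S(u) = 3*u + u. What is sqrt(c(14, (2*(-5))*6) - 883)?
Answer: I*sqrt(24418)/2 ≈ 78.131*I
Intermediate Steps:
S(u) = -6 + 4*u (S(u) = -6 + (3*u + u) = -6 + 4*u)
c(K, B) = -3/2 - B*(-21 + 4*B)/3 (c(K, B) = 4 - ((-15 + (-6 + 4*B))*(B + B) + 33)/6 = 4 - ((-21 + 4*B)*(2*B) + 33)/6 = 4 - (2*B*(-21 + 4*B) + 33)/6 = 4 - (33 + 2*B*(-21 + 4*B))/6 = 4 + (-11/2 - B*(-21 + 4*B)/3) = -3/2 - B*(-21 + 4*B)/3)
sqrt(c(14, (2*(-5))*6) - 883) = sqrt((-3/2 + 7*((2*(-5))*6) - 4*((2*(-5))*6)**2/3) - 883) = sqrt((-3/2 + 7*(-10*6) - 4*(-10*6)**2/3) - 883) = sqrt((-3/2 + 7*(-60) - 4/3*(-60)**2) - 883) = sqrt((-3/2 - 420 - 4/3*3600) - 883) = sqrt((-3/2 - 420 - 4800) - 883) = sqrt(-10443/2 - 883) = sqrt(-12209/2) = I*sqrt(24418)/2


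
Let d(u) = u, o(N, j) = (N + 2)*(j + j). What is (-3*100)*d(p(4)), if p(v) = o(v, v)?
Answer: -14400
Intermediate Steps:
o(N, j) = 2*j*(2 + N) (o(N, j) = (2 + N)*(2*j) = 2*j*(2 + N))
p(v) = 2*v*(2 + v)
(-3*100)*d(p(4)) = (-3*100)*(2*4*(2 + 4)) = -600*4*6 = -300*48 = -14400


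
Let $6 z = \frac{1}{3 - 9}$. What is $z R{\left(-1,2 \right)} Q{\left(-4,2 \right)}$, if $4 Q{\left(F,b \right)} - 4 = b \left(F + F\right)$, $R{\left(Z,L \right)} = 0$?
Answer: $0$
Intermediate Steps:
$z = - \frac{1}{36}$ ($z = \frac{1}{6 \left(3 - 9\right)} = \frac{1}{6 \left(-6\right)} = \frac{1}{6} \left(- \frac{1}{6}\right) = - \frac{1}{36} \approx -0.027778$)
$Q{\left(F,b \right)} = 1 + \frac{F b}{2}$ ($Q{\left(F,b \right)} = 1 + \frac{b \left(F + F\right)}{4} = 1 + \frac{b 2 F}{4} = 1 + \frac{2 F b}{4} = 1 + \frac{F b}{2}$)
$z R{\left(-1,2 \right)} Q{\left(-4,2 \right)} = \left(- \frac{1}{36}\right) 0 \left(1 + \frac{1}{2} \left(-4\right) 2\right) = 0 \left(1 - 4\right) = 0 \left(-3\right) = 0$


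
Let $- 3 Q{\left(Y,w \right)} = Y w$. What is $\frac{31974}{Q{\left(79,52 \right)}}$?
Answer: $- \frac{47961}{2054} \approx -23.35$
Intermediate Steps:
$Q{\left(Y,w \right)} = - \frac{Y w}{3}$
$\frac{31974}{Q{\left(79,52 \right)}} = \frac{31974}{\left(- \frac{1}{3}\right) 79 \cdot 52} = \frac{31974}{- \frac{4108}{3}} = 31974 \left(- \frac{3}{4108}\right) = - \frac{47961}{2054}$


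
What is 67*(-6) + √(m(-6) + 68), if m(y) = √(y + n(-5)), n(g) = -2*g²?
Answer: -402 + √(68 + 2*I*√14) ≈ -393.74 + 0.45306*I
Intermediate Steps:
m(y) = √(-50 + y) (m(y) = √(y - 2*(-5)²) = √(y - 2*25) = √(y - 50) = √(-50 + y))
67*(-6) + √(m(-6) + 68) = 67*(-6) + √(√(-50 - 6) + 68) = -402 + √(√(-56) + 68) = -402 + √(2*I*√14 + 68) = -402 + √(68 + 2*I*√14)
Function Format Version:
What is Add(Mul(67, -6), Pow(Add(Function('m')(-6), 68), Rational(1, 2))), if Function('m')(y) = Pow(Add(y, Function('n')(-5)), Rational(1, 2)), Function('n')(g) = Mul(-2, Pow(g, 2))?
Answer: Add(-402, Pow(Add(68, Mul(2, I, Pow(14, Rational(1, 2)))), Rational(1, 2))) ≈ Add(-393.74, Mul(0.45306, I))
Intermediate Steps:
Function('m')(y) = Pow(Add(-50, y), Rational(1, 2)) (Function('m')(y) = Pow(Add(y, Mul(-2, Pow(-5, 2))), Rational(1, 2)) = Pow(Add(y, Mul(-2, 25)), Rational(1, 2)) = Pow(Add(y, -50), Rational(1, 2)) = Pow(Add(-50, y), Rational(1, 2)))
Add(Mul(67, -6), Pow(Add(Function('m')(-6), 68), Rational(1, 2))) = Add(Mul(67, -6), Pow(Add(Pow(Add(-50, -6), Rational(1, 2)), 68), Rational(1, 2))) = Add(-402, Pow(Add(Pow(-56, Rational(1, 2)), 68), Rational(1, 2))) = Add(-402, Pow(Add(Mul(2, I, Pow(14, Rational(1, 2))), 68), Rational(1, 2))) = Add(-402, Pow(Add(68, Mul(2, I, Pow(14, Rational(1, 2)))), Rational(1, 2)))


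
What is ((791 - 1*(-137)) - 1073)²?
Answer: 21025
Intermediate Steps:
((791 - 1*(-137)) - 1073)² = ((791 + 137) - 1073)² = (928 - 1073)² = (-145)² = 21025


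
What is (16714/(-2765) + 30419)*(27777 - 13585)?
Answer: 1193431123632/2765 ≈ 4.3162e+8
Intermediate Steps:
(16714/(-2765) + 30419)*(27777 - 13585) = (16714*(-1/2765) + 30419)*14192 = (-16714/2765 + 30419)*14192 = (84091821/2765)*14192 = 1193431123632/2765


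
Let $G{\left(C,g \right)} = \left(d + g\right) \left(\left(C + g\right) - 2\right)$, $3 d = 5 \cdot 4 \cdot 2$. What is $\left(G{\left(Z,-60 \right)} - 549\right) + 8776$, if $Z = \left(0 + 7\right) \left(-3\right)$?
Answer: $\frac{36301}{3} \approx 12100.0$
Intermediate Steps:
$Z = -21$ ($Z = 7 \left(-3\right) = -21$)
$d = \frac{40}{3}$ ($d = \frac{5 \cdot 4 \cdot 2}{3} = \frac{20 \cdot 2}{3} = \frac{1}{3} \cdot 40 = \frac{40}{3} \approx 13.333$)
$G{\left(C,g \right)} = \left(\frac{40}{3} + g\right) \left(-2 + C + g\right)$ ($G{\left(C,g \right)} = \left(\frac{40}{3} + g\right) \left(\left(C + g\right) - 2\right) = \left(\frac{40}{3} + g\right) \left(-2 + C + g\right)$)
$\left(G{\left(Z,-60 \right)} - 549\right) + 8776 = \left(\left(- \frac{80}{3} + \left(-60\right)^{2} + \frac{34}{3} \left(-60\right) + \frac{40}{3} \left(-21\right) - -1260\right) - 549\right) + 8776 = \left(\left(- \frac{80}{3} + 3600 - 680 - 280 + 1260\right) - 549\right) + 8776 = \left(\frac{11620}{3} - 549\right) + 8776 = \frac{9973}{3} + 8776 = \frac{36301}{3}$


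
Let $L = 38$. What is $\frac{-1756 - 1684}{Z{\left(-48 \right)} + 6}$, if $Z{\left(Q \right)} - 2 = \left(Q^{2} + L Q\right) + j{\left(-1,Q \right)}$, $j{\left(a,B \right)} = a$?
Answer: $- \frac{3440}{487} \approx -7.0637$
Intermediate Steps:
$Z{\left(Q \right)} = 1 + Q^{2} + 38 Q$ ($Z{\left(Q \right)} = 2 - \left(1 - Q^{2} - 38 Q\right) = 2 + \left(-1 + Q^{2} + 38 Q\right) = 1 + Q^{2} + 38 Q$)
$\frac{-1756 - 1684}{Z{\left(-48 \right)} + 6} = \frac{-1756 - 1684}{\left(1 + \left(-48\right)^{2} + 38 \left(-48\right)\right) + 6} = - \frac{3440}{\left(1 + 2304 - 1824\right) + 6} = - \frac{3440}{481 + 6} = - \frac{3440}{487}$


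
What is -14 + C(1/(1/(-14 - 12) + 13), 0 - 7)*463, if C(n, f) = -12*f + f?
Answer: 35637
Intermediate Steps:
C(n, f) = -11*f
-14 + C(1/(1/(-14 - 12) + 13), 0 - 7)*463 = -14 - 11*(0 - 7)*463 = -14 - 11*(-7)*463 = -14 + 77*463 = -14 + 35651 = 35637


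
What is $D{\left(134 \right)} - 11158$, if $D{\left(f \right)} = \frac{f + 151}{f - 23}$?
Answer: $- \frac{412751}{37} \approx -11155.0$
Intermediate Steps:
$D{\left(f \right)} = \frac{151 + f}{-23 + f}$
$D{\left(134 \right)} - 11158 = \frac{151 + 134}{-23 + 134} - 11158 = \frac{1}{111} \cdot 285 - 11158 = \frac{95}{37} - 11158 = - \frac{412751}{37}$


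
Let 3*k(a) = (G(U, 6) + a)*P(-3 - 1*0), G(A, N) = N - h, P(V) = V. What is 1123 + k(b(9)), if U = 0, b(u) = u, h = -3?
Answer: 1105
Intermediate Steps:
G(A, N) = 3 + N (G(A, N) = N - 1*(-3) = N + 3 = 3 + N)
k(a) = -9 - a (k(a) = (((3 + 6) + a)*(-3 - 1*0))/3 = ((9 + a)*(-3 + 0))/3 = ((9 + a)*(-3))/3 = (-27 - 3*a)/3 = -9 - a)
1123 + k(b(9)) = 1123 + (-9 - 1*9) = 1123 + (-9 - 9) = 1123 - 18 = 1105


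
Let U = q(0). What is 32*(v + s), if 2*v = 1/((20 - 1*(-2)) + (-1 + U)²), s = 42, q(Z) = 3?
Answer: 17480/13 ≈ 1344.6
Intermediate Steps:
U = 3
v = 1/52 (v = 1/(2*((20 - 1*(-2)) + (-1 + 3)²)) = 1/(2*((20 + 2) + 2²)) = 1/(2*(22 + 4)) = (½)/26 = (½)*(1/26) = 1/52 ≈ 0.019231)
32*(v + s) = 32*(1/52 + 42) = 32*(2185/52) = 17480/13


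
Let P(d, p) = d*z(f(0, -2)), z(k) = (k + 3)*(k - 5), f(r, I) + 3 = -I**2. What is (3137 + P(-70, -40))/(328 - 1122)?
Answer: 223/794 ≈ 0.28086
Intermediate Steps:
f(r, I) = -3 - I**2
z(k) = (-5 + k)*(3 + k) (z(k) = (3 + k)*(-5 + k) = (-5 + k)*(3 + k))
P(d, p) = 48*d (P(d, p) = d*(-15 + (-3 - 1*(-2)**2)**2 - 2*(-3 - 1*(-2)**2)) = d*(-15 + (-3 - 1*4)**2 - 2*(-3 - 1*4)) = d*(-15 + (-3 - 4)**2 - 2*(-3 - 4)) = d*(-15 + (-7)**2 - 2*(-7)) = d*(-15 + 49 + 14) = d*48 = 48*d)
(3137 + P(-70, -40))/(328 - 1122) = (3137 + 48*(-70))/(328 - 1122) = (3137 - 3360)/(-794) = -223*(-1/794) = 223/794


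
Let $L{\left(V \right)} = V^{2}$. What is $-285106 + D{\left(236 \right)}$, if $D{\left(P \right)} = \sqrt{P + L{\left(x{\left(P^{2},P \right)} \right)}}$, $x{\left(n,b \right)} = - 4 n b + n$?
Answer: $-285106 + 2 \sqrt{689622473720955} \approx 5.2236 \cdot 10^{7}$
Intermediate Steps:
$x{\left(n,b \right)} = n - 4 b n$ ($x{\left(n,b \right)} = - 4 b n + n = n - 4 b n$)
$D{\left(P \right)} = \sqrt{P + P^{4} \left(1 - 4 P\right)^{2}}$ ($D{\left(P \right)} = \sqrt{P + \left(P^{2} \left(1 - 4 P\right)\right)^{2}} = \sqrt{P + P^{4} \left(1 - 4 P\right)^{2}}$)
$-285106 + D{\left(236 \right)} = -285106 + \sqrt{236 + 236^{4} \left(-1 + 4 \cdot 236\right)^{2}} = -285106 + \sqrt{236 + 3102044416 \left(-1 + 944\right)^{2}} = -285106 + \sqrt{236 + 3102044416 \cdot 943^{2}} = -285106 + \sqrt{236 + 3102044416 \cdot 889249} = -285106 + \sqrt{236 + 2758489894883584} = -285106 + \sqrt{2758489894883820} = -285106 + 2 \sqrt{689622473720955}$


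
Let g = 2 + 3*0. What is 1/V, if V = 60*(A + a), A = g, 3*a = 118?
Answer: 1/2480 ≈ 0.00040323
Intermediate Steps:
a = 118/3 (a = (1/3)*118 = 118/3 ≈ 39.333)
g = 2 (g = 2 + 0 = 2)
A = 2
V = 2480 (V = 60*(2 + 118/3) = 60*(124/3) = 2480)
1/V = 1/2480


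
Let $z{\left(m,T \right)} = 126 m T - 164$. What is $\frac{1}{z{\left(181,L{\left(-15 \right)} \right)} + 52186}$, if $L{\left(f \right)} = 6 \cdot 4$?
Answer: $\frac{1}{599366} \approx 1.6684 \cdot 10^{-6}$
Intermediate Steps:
$L{\left(f \right)} = 24$
$z{\left(m,T \right)} = -164 + 126 T m$ ($z{\left(m,T \right)} = 126 T m - 164 = -164 + 126 T m$)
$\frac{1}{z{\left(181,L{\left(-15 \right)} \right)} + 52186} = \frac{1}{\left(-164 + 126 \cdot 24 \cdot 181\right) + 52186} = \frac{1}{\left(-164 + 547344\right) + 52186} = \frac{1}{547180 + 52186} = \frac{1}{599366}$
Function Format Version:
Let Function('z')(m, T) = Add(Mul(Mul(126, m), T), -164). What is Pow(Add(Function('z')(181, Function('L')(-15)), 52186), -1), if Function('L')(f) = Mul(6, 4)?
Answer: Rational(1, 599366) ≈ 1.6684e-6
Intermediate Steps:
Function('L')(f) = 24
Function('z')(m, T) = Add(-164, Mul(126, T, m)) (Function('z')(m, T) = Add(Mul(126, T, m), -164) = Add(-164, Mul(126, T, m)))
Pow(Add(Function('z')(181, Function('L')(-15)), 52186), -1) = Pow(Add(Add(-164, Mul(126, 24, 181)), 52186), -1) = Pow(Add(Add(-164, 547344), 52186), -1) = Pow(Add(547180, 52186), -1) = Pow(599366, -1) = Rational(1, 599366)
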